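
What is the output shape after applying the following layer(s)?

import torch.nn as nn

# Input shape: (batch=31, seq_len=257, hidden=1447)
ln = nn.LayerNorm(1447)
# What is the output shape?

Input shape: (31, 257, 1447)
Output shape: (31, 257, 1447)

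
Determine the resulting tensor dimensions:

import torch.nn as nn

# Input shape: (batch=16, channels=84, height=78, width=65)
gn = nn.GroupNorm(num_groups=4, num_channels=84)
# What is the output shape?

Input shape: (16, 84, 78, 65)
Output shape: (16, 84, 78, 65)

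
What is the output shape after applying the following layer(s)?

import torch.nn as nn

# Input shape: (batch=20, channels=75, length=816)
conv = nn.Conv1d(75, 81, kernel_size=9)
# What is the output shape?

Input shape: (20, 75, 816)
Output shape: (20, 81, 808)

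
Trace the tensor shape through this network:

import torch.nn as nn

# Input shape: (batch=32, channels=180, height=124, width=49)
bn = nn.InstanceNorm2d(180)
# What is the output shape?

Input shape: (32, 180, 124, 49)
Output shape: (32, 180, 124, 49)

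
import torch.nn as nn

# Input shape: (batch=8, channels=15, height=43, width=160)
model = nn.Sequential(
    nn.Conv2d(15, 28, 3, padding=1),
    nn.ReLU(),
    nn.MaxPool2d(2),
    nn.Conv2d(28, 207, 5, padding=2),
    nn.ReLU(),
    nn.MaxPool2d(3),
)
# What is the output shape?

Input shape: (8, 15, 43, 160)
  -> after first Conv2d: (8, 28, 43, 160)
  -> after first MaxPool2d: (8, 28, 21, 80)
  -> after second Conv2d: (8, 207, 21, 80)
Output shape: (8, 207, 7, 26)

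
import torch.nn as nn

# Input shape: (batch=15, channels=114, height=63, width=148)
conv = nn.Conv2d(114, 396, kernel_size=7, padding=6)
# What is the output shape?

Input shape: (15, 114, 63, 148)
Output shape: (15, 396, 69, 154)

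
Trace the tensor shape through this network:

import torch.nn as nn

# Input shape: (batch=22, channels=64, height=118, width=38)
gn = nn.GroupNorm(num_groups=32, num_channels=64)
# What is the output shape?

Input shape: (22, 64, 118, 38)
Output shape: (22, 64, 118, 38)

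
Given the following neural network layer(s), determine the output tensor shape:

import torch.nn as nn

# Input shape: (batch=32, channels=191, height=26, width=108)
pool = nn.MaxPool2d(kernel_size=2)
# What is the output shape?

Input shape: (32, 191, 26, 108)
Output shape: (32, 191, 13, 54)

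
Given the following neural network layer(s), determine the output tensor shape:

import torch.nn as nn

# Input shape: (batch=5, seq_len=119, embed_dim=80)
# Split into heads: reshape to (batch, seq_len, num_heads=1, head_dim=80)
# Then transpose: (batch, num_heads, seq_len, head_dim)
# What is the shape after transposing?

Input shape: (5, 119, 80)
  -> after reshape: (5, 119, 1, 80)
Output shape: (5, 1, 119, 80)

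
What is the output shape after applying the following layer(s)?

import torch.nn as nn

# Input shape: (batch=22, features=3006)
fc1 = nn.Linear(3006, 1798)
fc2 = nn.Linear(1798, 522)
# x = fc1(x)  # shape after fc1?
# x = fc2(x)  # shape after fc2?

Input shape: (22, 3006)
  -> after fc1: (22, 1798)
Output shape: (22, 522)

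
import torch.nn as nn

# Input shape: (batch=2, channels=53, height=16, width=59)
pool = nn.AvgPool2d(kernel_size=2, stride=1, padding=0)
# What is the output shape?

Input shape: (2, 53, 16, 59)
Output shape: (2, 53, 15, 58)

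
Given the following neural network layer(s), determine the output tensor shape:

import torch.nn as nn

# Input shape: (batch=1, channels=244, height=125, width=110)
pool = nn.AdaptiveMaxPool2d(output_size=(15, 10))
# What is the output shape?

Input shape: (1, 244, 125, 110)
Output shape: (1, 244, 15, 10)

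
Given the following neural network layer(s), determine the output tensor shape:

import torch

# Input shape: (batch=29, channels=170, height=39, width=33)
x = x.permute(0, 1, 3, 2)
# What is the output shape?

Input shape: (29, 170, 39, 33)
Output shape: (29, 170, 33, 39)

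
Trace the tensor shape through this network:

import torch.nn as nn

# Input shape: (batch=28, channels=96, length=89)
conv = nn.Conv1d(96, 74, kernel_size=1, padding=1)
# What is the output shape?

Input shape: (28, 96, 89)
Output shape: (28, 74, 91)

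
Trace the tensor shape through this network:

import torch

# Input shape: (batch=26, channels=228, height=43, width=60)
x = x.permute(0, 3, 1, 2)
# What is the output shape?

Input shape: (26, 228, 43, 60)
Output shape: (26, 60, 228, 43)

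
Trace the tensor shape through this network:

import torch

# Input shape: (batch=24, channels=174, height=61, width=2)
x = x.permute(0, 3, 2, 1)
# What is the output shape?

Input shape: (24, 174, 61, 2)
Output shape: (24, 2, 61, 174)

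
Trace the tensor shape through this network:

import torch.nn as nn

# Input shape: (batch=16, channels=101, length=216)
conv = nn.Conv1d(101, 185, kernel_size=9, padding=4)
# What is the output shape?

Input shape: (16, 101, 216)
Output shape: (16, 185, 216)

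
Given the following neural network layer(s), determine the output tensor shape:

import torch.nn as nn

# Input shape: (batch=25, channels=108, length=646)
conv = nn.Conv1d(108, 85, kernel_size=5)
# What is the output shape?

Input shape: (25, 108, 646)
Output shape: (25, 85, 642)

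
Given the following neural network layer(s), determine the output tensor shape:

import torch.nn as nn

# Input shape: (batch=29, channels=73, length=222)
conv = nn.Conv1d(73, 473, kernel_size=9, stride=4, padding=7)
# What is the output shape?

Input shape: (29, 73, 222)
Output shape: (29, 473, 57)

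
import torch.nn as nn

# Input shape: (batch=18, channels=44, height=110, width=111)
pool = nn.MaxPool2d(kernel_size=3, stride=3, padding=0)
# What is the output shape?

Input shape: (18, 44, 110, 111)
Output shape: (18, 44, 36, 37)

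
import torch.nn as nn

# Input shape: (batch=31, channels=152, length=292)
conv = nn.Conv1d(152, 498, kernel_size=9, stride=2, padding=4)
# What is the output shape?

Input shape: (31, 152, 292)
Output shape: (31, 498, 146)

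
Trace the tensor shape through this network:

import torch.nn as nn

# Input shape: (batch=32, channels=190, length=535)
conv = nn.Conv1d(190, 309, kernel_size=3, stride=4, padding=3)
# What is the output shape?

Input shape: (32, 190, 535)
Output shape: (32, 309, 135)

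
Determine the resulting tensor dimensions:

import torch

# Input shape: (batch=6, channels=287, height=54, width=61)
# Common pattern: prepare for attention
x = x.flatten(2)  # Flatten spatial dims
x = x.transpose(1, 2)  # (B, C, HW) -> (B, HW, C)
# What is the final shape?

Input shape: (6, 287, 54, 61)
  -> after flatten(2): (6, 287, 3294)
Output shape: (6, 3294, 287)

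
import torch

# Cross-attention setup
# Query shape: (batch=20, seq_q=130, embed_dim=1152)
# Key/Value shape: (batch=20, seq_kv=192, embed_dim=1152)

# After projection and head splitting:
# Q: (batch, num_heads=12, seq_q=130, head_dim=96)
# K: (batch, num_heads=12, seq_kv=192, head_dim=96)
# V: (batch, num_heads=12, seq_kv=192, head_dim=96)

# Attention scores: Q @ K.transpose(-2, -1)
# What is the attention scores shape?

Input shape: (20, 130, 1152)
Output shape: (20, 12, 130, 192)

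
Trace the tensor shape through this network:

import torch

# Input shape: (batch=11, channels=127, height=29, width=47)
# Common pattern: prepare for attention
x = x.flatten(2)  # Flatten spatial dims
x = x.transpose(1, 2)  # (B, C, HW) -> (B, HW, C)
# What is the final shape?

Input shape: (11, 127, 29, 47)
  -> after flatten(2): (11, 127, 1363)
Output shape: (11, 1363, 127)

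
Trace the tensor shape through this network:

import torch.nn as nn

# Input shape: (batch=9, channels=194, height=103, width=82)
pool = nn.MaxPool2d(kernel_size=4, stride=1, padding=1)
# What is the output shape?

Input shape: (9, 194, 103, 82)
Output shape: (9, 194, 102, 81)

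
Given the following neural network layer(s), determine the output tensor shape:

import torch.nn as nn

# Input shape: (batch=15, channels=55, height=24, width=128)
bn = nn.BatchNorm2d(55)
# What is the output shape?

Input shape: (15, 55, 24, 128)
Output shape: (15, 55, 24, 128)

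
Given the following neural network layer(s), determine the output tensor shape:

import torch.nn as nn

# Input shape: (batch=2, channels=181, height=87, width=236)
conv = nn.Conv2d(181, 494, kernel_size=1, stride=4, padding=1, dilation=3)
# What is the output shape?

Input shape: (2, 181, 87, 236)
Output shape: (2, 494, 23, 60)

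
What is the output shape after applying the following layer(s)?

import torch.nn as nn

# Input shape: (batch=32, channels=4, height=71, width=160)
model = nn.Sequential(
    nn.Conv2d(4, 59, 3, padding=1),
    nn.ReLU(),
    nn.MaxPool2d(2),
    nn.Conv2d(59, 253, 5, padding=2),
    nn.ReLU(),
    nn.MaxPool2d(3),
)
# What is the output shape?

Input shape: (32, 4, 71, 160)
  -> after first Conv2d: (32, 59, 71, 160)
  -> after first MaxPool2d: (32, 59, 35, 80)
  -> after second Conv2d: (32, 253, 35, 80)
Output shape: (32, 253, 11, 26)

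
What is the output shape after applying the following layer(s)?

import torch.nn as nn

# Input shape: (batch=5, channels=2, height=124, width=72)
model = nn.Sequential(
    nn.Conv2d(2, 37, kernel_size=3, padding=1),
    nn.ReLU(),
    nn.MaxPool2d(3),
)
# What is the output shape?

Input shape: (5, 2, 124, 72)
  -> after Conv2d: (5, 37, 124, 72)
  -> after ReLU: (5, 37, 124, 72)
Output shape: (5, 37, 41, 24)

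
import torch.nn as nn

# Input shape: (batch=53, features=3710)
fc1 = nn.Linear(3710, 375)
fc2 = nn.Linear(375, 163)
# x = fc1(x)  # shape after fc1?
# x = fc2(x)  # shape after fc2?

Input shape: (53, 3710)
  -> after fc1: (53, 375)
Output shape: (53, 163)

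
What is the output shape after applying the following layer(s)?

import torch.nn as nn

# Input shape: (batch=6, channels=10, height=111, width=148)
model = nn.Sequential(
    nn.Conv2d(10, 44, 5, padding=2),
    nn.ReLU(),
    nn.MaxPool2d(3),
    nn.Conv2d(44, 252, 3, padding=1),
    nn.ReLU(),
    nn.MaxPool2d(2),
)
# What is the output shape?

Input shape: (6, 10, 111, 148)
  -> after first Conv2d: (6, 44, 111, 148)
  -> after first MaxPool2d: (6, 44, 37, 49)
  -> after second Conv2d: (6, 252, 37, 49)
Output shape: (6, 252, 18, 24)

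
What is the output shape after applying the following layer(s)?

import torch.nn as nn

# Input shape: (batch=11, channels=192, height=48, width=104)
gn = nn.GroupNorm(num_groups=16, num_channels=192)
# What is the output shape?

Input shape: (11, 192, 48, 104)
Output shape: (11, 192, 48, 104)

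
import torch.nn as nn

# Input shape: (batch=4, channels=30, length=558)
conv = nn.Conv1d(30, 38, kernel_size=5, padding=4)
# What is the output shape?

Input shape: (4, 30, 558)
Output shape: (4, 38, 562)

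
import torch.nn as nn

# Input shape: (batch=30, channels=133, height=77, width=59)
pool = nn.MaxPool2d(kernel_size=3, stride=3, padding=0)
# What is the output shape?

Input shape: (30, 133, 77, 59)
Output shape: (30, 133, 25, 19)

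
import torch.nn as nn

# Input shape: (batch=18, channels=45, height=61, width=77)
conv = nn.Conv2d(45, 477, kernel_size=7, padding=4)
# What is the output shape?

Input shape: (18, 45, 61, 77)
Output shape: (18, 477, 63, 79)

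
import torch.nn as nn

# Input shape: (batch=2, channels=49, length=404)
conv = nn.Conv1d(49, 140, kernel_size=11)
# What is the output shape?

Input shape: (2, 49, 404)
Output shape: (2, 140, 394)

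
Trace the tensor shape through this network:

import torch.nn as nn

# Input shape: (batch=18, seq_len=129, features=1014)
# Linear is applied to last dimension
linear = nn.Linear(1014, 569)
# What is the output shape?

Input shape: (18, 129, 1014)
Output shape: (18, 129, 569)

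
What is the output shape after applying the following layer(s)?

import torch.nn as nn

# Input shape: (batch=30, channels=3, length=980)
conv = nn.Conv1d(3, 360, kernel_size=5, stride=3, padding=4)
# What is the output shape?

Input shape: (30, 3, 980)
Output shape: (30, 360, 328)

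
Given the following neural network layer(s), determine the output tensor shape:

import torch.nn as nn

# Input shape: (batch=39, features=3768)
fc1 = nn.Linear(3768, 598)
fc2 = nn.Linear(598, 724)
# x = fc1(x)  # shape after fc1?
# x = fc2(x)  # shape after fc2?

Input shape: (39, 3768)
  -> after fc1: (39, 598)
Output shape: (39, 724)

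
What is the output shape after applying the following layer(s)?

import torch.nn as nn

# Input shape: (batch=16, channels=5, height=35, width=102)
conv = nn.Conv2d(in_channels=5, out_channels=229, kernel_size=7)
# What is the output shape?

Input shape: (16, 5, 35, 102)
Output shape: (16, 229, 29, 96)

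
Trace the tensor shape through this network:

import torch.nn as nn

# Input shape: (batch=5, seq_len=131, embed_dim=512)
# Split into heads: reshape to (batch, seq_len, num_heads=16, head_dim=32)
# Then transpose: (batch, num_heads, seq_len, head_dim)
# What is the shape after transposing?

Input shape: (5, 131, 512)
  -> after reshape: (5, 131, 16, 32)
Output shape: (5, 16, 131, 32)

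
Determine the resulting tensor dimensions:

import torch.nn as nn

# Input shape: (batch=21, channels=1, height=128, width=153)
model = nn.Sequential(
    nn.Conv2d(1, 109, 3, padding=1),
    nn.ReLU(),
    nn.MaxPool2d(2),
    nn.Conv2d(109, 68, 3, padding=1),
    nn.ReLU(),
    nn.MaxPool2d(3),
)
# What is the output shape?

Input shape: (21, 1, 128, 153)
  -> after first Conv2d: (21, 109, 128, 153)
  -> after first MaxPool2d: (21, 109, 64, 76)
  -> after second Conv2d: (21, 68, 64, 76)
Output shape: (21, 68, 21, 25)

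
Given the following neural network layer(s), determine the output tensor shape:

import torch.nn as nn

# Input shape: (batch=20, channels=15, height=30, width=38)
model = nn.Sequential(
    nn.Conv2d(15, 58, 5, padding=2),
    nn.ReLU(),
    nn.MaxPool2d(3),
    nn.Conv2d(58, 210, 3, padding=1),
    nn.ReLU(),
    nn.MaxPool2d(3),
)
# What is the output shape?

Input shape: (20, 15, 30, 38)
  -> after first Conv2d: (20, 58, 30, 38)
  -> after first MaxPool2d: (20, 58, 10, 12)
  -> after second Conv2d: (20, 210, 10, 12)
Output shape: (20, 210, 3, 4)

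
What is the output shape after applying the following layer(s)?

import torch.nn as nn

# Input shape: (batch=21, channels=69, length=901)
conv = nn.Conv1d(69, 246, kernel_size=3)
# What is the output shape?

Input shape: (21, 69, 901)
Output shape: (21, 246, 899)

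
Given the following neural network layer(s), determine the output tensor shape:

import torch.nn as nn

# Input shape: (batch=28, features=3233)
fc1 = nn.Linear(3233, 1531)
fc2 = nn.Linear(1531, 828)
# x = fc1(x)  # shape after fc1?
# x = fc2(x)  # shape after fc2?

Input shape: (28, 3233)
  -> after fc1: (28, 1531)
Output shape: (28, 828)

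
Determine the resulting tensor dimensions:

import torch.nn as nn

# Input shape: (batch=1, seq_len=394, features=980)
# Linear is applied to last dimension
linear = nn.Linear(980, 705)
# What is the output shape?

Input shape: (1, 394, 980)
Output shape: (1, 394, 705)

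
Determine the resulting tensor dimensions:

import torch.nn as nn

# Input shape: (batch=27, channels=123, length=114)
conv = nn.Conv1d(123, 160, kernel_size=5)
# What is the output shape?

Input shape: (27, 123, 114)
Output shape: (27, 160, 110)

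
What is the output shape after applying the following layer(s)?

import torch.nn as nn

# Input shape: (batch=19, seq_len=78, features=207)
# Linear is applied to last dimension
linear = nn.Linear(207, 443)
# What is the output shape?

Input shape: (19, 78, 207)
Output shape: (19, 78, 443)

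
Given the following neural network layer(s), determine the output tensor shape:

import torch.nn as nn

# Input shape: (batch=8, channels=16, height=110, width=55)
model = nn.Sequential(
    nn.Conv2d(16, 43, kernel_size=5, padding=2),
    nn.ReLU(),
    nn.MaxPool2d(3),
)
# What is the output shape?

Input shape: (8, 16, 110, 55)
  -> after Conv2d: (8, 43, 110, 55)
  -> after ReLU: (8, 43, 110, 55)
Output shape: (8, 43, 36, 18)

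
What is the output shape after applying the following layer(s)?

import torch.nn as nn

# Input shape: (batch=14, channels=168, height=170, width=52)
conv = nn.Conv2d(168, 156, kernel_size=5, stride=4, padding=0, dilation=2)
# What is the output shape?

Input shape: (14, 168, 170, 52)
Output shape: (14, 156, 41, 11)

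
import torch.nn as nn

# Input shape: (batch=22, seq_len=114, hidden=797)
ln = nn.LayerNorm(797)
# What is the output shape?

Input shape: (22, 114, 797)
Output shape: (22, 114, 797)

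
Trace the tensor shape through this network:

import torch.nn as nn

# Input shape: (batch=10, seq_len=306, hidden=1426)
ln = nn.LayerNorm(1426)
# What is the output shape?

Input shape: (10, 306, 1426)
Output shape: (10, 306, 1426)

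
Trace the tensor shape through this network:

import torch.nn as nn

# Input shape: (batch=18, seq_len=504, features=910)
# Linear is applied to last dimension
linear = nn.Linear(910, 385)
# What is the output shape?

Input shape: (18, 504, 910)
Output shape: (18, 504, 385)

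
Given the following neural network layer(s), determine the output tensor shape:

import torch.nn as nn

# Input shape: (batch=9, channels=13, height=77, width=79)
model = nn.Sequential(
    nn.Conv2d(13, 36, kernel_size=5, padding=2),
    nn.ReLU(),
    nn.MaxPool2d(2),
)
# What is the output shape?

Input shape: (9, 13, 77, 79)
  -> after Conv2d: (9, 36, 77, 79)
  -> after ReLU: (9, 36, 77, 79)
Output shape: (9, 36, 38, 39)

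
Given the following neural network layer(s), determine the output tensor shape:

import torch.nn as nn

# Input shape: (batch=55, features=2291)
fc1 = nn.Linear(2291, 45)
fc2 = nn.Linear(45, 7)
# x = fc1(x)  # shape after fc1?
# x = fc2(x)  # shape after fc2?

Input shape: (55, 2291)
  -> after fc1: (55, 45)
Output shape: (55, 7)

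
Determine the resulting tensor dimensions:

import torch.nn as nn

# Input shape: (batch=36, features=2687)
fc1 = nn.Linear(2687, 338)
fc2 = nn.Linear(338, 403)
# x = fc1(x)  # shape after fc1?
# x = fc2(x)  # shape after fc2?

Input shape: (36, 2687)
  -> after fc1: (36, 338)
Output shape: (36, 403)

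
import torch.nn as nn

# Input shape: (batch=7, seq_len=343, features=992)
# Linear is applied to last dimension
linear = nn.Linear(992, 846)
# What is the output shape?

Input shape: (7, 343, 992)
Output shape: (7, 343, 846)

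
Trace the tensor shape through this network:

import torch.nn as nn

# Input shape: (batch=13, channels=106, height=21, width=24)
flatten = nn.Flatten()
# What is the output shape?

Input shape: (13, 106, 21, 24)
Output shape: (13, 53424)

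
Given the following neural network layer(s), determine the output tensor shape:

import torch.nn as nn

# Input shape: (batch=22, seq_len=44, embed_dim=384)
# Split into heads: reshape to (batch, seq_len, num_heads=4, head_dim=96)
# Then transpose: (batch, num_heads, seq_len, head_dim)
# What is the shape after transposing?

Input shape: (22, 44, 384)
  -> after reshape: (22, 44, 4, 96)
Output shape: (22, 4, 44, 96)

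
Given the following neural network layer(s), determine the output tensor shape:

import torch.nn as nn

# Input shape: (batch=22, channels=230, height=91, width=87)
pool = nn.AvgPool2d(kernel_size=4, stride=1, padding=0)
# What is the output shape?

Input shape: (22, 230, 91, 87)
Output shape: (22, 230, 88, 84)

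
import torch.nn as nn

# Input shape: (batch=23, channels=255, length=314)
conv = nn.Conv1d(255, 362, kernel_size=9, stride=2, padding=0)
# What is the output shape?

Input shape: (23, 255, 314)
Output shape: (23, 362, 153)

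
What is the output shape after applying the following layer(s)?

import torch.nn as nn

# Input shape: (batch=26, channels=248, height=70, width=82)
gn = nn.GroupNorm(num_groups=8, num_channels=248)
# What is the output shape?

Input shape: (26, 248, 70, 82)
Output shape: (26, 248, 70, 82)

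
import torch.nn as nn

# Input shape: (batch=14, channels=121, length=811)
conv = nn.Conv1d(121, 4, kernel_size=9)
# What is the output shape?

Input shape: (14, 121, 811)
Output shape: (14, 4, 803)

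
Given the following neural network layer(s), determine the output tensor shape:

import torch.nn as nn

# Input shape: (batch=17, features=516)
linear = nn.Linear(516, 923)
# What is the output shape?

Input shape: (17, 516)
Output shape: (17, 923)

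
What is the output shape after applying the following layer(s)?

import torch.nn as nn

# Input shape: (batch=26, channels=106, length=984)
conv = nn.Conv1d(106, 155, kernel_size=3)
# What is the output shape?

Input shape: (26, 106, 984)
Output shape: (26, 155, 982)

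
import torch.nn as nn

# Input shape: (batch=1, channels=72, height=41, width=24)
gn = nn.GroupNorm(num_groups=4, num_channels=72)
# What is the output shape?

Input shape: (1, 72, 41, 24)
Output shape: (1, 72, 41, 24)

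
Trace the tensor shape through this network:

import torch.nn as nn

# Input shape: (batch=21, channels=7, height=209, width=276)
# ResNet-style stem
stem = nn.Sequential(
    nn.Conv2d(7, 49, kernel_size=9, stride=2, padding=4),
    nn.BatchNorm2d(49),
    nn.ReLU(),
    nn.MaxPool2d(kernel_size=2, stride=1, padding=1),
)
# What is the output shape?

Input shape: (21, 7, 209, 276)
  -> after Conv2d 9x9 stride=2: (21, 49, 105, 138)
Output shape: (21, 49, 106, 139)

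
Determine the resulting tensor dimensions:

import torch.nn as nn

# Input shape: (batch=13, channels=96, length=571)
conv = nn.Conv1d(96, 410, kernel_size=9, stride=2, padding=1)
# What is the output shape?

Input shape: (13, 96, 571)
Output shape: (13, 410, 283)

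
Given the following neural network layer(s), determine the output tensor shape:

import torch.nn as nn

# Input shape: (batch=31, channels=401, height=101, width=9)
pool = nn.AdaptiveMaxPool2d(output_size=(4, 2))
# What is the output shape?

Input shape: (31, 401, 101, 9)
Output shape: (31, 401, 4, 2)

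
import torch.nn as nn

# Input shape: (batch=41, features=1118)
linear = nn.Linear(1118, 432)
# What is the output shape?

Input shape: (41, 1118)
Output shape: (41, 432)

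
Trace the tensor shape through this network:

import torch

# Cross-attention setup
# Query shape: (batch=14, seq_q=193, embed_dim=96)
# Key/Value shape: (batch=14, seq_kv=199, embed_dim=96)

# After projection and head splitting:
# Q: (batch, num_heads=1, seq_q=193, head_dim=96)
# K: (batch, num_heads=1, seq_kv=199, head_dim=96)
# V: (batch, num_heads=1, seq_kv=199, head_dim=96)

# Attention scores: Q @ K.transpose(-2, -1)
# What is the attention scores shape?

Input shape: (14, 193, 96)
Output shape: (14, 1, 193, 199)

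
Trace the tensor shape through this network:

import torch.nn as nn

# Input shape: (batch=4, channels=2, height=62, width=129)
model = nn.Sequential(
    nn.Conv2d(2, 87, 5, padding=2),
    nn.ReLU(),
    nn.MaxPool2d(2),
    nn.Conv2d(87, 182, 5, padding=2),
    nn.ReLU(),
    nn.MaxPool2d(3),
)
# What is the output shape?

Input shape: (4, 2, 62, 129)
  -> after first Conv2d: (4, 87, 62, 129)
  -> after first MaxPool2d: (4, 87, 31, 64)
  -> after second Conv2d: (4, 182, 31, 64)
Output shape: (4, 182, 10, 21)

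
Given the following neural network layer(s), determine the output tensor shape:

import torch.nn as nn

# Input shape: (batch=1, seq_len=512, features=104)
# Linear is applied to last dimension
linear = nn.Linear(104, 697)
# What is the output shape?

Input shape: (1, 512, 104)
Output shape: (1, 512, 697)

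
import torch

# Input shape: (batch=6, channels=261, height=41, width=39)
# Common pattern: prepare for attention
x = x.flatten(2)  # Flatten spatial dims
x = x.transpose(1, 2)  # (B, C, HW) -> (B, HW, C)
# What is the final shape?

Input shape: (6, 261, 41, 39)
  -> after flatten(2): (6, 261, 1599)
Output shape: (6, 1599, 261)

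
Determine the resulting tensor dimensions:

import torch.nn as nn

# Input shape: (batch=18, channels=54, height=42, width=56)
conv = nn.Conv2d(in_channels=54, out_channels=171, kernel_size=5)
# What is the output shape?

Input shape: (18, 54, 42, 56)
Output shape: (18, 171, 38, 52)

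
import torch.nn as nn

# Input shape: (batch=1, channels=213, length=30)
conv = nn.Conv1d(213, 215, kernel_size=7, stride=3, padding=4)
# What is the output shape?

Input shape: (1, 213, 30)
Output shape: (1, 215, 11)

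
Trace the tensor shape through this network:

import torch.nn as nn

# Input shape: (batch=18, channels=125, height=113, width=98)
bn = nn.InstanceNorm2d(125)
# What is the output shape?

Input shape: (18, 125, 113, 98)
Output shape: (18, 125, 113, 98)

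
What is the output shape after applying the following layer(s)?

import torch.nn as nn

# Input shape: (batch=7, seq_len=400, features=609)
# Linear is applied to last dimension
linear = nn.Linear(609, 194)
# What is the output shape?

Input shape: (7, 400, 609)
Output shape: (7, 400, 194)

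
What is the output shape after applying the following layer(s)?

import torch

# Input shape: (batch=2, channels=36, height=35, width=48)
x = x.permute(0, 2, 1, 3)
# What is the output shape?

Input shape: (2, 36, 35, 48)
Output shape: (2, 35, 36, 48)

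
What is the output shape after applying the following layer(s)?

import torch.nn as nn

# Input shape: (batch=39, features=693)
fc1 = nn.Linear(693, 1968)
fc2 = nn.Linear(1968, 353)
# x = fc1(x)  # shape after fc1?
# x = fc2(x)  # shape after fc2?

Input shape: (39, 693)
  -> after fc1: (39, 1968)
Output shape: (39, 353)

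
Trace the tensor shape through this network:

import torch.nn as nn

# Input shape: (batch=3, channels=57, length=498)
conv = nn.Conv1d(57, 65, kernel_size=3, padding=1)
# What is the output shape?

Input shape: (3, 57, 498)
Output shape: (3, 65, 498)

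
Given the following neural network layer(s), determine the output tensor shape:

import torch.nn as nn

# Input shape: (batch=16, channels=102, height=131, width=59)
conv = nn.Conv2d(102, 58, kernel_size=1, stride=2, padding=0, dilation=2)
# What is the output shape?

Input shape: (16, 102, 131, 59)
Output shape: (16, 58, 66, 30)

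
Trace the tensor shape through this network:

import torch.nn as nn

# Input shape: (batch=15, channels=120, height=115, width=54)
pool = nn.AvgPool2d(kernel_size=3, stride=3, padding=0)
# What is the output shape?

Input shape: (15, 120, 115, 54)
Output shape: (15, 120, 38, 18)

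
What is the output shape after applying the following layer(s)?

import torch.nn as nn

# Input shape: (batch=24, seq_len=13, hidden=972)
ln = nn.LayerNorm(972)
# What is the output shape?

Input shape: (24, 13, 972)
Output shape: (24, 13, 972)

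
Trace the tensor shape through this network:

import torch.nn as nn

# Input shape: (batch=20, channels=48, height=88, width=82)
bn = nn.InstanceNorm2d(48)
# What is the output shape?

Input shape: (20, 48, 88, 82)
Output shape: (20, 48, 88, 82)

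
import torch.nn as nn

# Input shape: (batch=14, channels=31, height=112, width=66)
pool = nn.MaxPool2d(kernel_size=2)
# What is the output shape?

Input shape: (14, 31, 112, 66)
Output shape: (14, 31, 56, 33)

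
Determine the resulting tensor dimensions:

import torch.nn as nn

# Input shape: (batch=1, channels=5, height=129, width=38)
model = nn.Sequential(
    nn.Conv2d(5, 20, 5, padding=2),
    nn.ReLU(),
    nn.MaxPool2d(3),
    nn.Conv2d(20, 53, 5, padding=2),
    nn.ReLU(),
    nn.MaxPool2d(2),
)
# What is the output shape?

Input shape: (1, 5, 129, 38)
  -> after first Conv2d: (1, 20, 129, 38)
  -> after first MaxPool2d: (1, 20, 43, 12)
  -> after second Conv2d: (1, 53, 43, 12)
Output shape: (1, 53, 21, 6)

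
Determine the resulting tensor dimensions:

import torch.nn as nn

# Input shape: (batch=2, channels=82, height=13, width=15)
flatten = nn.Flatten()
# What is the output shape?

Input shape: (2, 82, 13, 15)
Output shape: (2, 15990)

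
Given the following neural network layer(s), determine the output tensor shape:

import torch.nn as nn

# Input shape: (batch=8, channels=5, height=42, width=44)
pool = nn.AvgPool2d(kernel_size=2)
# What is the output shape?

Input shape: (8, 5, 42, 44)
Output shape: (8, 5, 21, 22)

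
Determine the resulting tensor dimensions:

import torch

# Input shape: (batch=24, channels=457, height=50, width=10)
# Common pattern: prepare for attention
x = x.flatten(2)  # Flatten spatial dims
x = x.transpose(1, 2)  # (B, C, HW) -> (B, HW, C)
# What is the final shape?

Input shape: (24, 457, 50, 10)
  -> after flatten(2): (24, 457, 500)
Output shape: (24, 500, 457)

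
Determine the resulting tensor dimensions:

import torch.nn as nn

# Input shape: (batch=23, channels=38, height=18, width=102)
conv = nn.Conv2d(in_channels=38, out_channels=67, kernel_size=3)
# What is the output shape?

Input shape: (23, 38, 18, 102)
Output shape: (23, 67, 16, 100)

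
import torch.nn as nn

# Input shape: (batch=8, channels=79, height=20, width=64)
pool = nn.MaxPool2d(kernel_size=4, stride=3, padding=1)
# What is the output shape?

Input shape: (8, 79, 20, 64)
Output shape: (8, 79, 7, 21)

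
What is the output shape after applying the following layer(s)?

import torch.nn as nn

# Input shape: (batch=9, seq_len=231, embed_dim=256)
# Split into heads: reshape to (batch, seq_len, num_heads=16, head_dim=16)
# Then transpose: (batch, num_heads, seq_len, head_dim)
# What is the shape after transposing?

Input shape: (9, 231, 256)
  -> after reshape: (9, 231, 16, 16)
Output shape: (9, 16, 231, 16)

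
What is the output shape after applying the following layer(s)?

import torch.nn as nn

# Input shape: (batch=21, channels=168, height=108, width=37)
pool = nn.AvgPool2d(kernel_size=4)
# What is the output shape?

Input shape: (21, 168, 108, 37)
Output shape: (21, 168, 27, 9)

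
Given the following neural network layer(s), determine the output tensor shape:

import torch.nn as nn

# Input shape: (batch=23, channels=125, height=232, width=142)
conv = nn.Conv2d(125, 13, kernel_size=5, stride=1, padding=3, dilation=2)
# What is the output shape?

Input shape: (23, 125, 232, 142)
Output shape: (23, 13, 230, 140)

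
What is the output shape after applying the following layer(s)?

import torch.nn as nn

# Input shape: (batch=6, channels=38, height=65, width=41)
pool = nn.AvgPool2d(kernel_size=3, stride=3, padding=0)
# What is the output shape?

Input shape: (6, 38, 65, 41)
Output shape: (6, 38, 21, 13)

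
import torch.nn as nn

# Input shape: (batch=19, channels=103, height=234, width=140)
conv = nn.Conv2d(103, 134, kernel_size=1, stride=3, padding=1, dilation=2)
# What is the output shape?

Input shape: (19, 103, 234, 140)
Output shape: (19, 134, 79, 48)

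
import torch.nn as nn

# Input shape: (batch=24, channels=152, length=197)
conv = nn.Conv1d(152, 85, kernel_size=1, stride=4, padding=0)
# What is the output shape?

Input shape: (24, 152, 197)
Output shape: (24, 85, 50)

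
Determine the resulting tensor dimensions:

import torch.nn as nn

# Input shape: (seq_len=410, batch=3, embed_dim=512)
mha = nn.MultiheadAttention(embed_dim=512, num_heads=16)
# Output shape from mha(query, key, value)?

Input shape: (410, 3, 512)
Output shape: (410, 3, 512)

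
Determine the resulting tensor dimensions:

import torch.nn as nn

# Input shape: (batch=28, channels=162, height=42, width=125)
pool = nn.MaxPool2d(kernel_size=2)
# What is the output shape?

Input shape: (28, 162, 42, 125)
Output shape: (28, 162, 21, 62)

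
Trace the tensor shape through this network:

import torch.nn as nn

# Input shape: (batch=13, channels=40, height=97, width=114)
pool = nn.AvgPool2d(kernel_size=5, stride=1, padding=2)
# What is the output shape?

Input shape: (13, 40, 97, 114)
Output shape: (13, 40, 97, 114)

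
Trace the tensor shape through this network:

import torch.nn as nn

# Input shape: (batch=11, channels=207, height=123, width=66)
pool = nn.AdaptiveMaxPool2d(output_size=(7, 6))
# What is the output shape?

Input shape: (11, 207, 123, 66)
Output shape: (11, 207, 7, 6)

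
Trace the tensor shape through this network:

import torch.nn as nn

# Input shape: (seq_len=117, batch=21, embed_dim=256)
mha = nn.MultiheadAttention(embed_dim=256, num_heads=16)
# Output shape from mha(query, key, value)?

Input shape: (117, 21, 256)
Output shape: (117, 21, 256)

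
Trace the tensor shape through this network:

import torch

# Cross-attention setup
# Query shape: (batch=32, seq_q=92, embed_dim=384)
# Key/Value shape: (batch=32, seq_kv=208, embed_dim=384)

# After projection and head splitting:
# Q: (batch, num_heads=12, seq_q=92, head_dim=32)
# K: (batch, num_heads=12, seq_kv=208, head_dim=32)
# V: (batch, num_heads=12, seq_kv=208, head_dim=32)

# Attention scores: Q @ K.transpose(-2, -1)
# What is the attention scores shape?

Input shape: (32, 92, 384)
Output shape: (32, 12, 92, 208)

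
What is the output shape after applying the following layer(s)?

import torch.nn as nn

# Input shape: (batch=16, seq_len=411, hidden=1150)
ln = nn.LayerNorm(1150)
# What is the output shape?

Input shape: (16, 411, 1150)
Output shape: (16, 411, 1150)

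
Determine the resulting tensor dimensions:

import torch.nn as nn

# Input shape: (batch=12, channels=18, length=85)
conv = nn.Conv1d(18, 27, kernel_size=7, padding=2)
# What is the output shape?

Input shape: (12, 18, 85)
Output shape: (12, 27, 83)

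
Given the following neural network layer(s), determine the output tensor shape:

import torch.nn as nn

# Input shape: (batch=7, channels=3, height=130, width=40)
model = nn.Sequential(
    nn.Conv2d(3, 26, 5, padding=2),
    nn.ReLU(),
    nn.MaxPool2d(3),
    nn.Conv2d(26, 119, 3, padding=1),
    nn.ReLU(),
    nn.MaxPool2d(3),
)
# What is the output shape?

Input shape: (7, 3, 130, 40)
  -> after first Conv2d: (7, 26, 130, 40)
  -> after first MaxPool2d: (7, 26, 43, 13)
  -> after second Conv2d: (7, 119, 43, 13)
Output shape: (7, 119, 14, 4)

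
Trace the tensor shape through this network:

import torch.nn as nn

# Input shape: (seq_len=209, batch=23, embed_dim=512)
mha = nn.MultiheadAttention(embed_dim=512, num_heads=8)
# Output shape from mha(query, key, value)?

Input shape: (209, 23, 512)
Output shape: (209, 23, 512)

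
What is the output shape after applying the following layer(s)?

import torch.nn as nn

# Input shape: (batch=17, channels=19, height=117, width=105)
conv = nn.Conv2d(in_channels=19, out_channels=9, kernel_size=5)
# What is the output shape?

Input shape: (17, 19, 117, 105)
Output shape: (17, 9, 113, 101)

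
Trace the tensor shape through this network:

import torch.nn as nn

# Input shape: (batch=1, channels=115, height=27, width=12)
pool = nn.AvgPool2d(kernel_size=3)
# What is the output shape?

Input shape: (1, 115, 27, 12)
Output shape: (1, 115, 9, 4)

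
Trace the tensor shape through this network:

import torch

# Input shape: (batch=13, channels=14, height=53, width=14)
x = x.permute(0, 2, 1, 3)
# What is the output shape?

Input shape: (13, 14, 53, 14)
Output shape: (13, 53, 14, 14)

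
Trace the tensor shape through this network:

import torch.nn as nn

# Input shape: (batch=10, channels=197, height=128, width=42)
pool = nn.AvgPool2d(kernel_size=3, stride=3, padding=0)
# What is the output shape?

Input shape: (10, 197, 128, 42)
Output shape: (10, 197, 42, 14)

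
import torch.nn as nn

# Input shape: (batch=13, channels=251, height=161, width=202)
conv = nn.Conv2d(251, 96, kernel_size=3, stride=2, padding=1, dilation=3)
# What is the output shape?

Input shape: (13, 251, 161, 202)
Output shape: (13, 96, 79, 99)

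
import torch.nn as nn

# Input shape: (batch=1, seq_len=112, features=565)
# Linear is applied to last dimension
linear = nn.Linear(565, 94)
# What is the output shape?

Input shape: (1, 112, 565)
Output shape: (1, 112, 94)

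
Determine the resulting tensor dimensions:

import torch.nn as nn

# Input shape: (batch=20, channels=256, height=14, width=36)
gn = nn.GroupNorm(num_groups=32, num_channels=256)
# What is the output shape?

Input shape: (20, 256, 14, 36)
Output shape: (20, 256, 14, 36)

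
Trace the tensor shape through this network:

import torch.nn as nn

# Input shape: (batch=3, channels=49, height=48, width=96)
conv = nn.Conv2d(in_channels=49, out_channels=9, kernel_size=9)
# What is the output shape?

Input shape: (3, 49, 48, 96)
Output shape: (3, 9, 40, 88)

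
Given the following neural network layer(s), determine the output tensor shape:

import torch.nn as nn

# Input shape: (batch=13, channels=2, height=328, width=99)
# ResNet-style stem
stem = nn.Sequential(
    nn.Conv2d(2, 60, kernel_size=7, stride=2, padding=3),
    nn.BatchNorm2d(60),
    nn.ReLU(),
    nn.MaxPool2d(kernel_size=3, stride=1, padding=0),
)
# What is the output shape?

Input shape: (13, 2, 328, 99)
  -> after Conv2d 7x7 stride=2: (13, 60, 164, 50)
Output shape: (13, 60, 162, 48)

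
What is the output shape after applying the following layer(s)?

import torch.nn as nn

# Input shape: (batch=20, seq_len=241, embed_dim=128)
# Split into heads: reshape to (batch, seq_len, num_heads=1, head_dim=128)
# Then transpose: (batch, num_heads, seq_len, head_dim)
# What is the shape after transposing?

Input shape: (20, 241, 128)
  -> after reshape: (20, 241, 1, 128)
Output shape: (20, 1, 241, 128)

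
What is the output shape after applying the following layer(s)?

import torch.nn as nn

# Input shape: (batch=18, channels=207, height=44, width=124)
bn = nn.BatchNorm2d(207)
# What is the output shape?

Input shape: (18, 207, 44, 124)
Output shape: (18, 207, 44, 124)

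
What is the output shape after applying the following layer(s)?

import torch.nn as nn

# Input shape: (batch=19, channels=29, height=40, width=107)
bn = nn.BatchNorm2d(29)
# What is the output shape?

Input shape: (19, 29, 40, 107)
Output shape: (19, 29, 40, 107)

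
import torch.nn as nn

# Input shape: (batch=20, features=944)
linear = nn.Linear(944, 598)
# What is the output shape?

Input shape: (20, 944)
Output shape: (20, 598)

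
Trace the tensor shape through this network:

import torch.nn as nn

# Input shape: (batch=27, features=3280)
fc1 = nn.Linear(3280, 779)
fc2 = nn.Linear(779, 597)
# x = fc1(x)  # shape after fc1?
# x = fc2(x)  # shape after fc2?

Input shape: (27, 3280)
  -> after fc1: (27, 779)
Output shape: (27, 597)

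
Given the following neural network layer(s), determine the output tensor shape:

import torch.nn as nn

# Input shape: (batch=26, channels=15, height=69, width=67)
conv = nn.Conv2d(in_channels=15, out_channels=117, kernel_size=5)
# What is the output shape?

Input shape: (26, 15, 69, 67)
Output shape: (26, 117, 65, 63)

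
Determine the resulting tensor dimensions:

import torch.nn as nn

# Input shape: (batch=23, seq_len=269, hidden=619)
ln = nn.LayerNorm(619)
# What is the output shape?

Input shape: (23, 269, 619)
Output shape: (23, 269, 619)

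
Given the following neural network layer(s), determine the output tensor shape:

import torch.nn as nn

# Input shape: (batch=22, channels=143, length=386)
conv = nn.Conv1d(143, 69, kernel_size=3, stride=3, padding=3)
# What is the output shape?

Input shape: (22, 143, 386)
Output shape: (22, 69, 130)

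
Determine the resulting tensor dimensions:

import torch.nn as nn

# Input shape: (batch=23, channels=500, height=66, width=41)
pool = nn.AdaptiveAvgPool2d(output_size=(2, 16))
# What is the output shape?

Input shape: (23, 500, 66, 41)
Output shape: (23, 500, 2, 16)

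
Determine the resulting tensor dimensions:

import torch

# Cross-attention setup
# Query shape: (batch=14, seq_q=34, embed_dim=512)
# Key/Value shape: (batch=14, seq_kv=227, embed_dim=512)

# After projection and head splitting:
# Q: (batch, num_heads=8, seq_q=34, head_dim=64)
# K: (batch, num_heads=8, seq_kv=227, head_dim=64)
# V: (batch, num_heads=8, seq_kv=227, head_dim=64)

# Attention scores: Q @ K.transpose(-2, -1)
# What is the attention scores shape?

Input shape: (14, 34, 512)
Output shape: (14, 8, 34, 227)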